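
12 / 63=4 / 21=0.19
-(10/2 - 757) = 752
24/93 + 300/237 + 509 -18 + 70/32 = 19384771/39184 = 494.71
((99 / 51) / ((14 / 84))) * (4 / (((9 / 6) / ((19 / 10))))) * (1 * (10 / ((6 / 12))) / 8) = 2508 / 17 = 147.53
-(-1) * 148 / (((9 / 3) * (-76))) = -37 / 57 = -0.65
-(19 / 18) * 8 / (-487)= 76 / 4383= 0.02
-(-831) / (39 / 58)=16066 / 13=1235.85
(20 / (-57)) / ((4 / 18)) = -30 / 19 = -1.58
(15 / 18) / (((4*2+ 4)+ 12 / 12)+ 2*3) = 0.04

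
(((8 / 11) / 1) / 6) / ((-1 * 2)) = -2 / 33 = -0.06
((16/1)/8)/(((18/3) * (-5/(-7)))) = 7/15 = 0.47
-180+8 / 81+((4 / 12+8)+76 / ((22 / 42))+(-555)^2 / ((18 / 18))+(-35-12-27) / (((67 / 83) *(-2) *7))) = 128708851057 / 417879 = 308005.07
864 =864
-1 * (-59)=59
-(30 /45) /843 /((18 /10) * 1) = -10 /22761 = -0.00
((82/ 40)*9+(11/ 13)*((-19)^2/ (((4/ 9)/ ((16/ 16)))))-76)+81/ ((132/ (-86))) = 825061/ 1430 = 576.97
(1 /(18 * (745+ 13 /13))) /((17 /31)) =31 /228276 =0.00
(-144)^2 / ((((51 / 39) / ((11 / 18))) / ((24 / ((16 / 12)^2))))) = 2223936 / 17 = 130819.76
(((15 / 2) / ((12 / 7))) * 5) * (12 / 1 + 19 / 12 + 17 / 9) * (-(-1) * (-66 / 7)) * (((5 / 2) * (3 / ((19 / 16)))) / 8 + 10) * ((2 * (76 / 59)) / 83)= -31400875 / 29382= -1068.71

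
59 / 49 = 1.20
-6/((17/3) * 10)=-9/85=-0.11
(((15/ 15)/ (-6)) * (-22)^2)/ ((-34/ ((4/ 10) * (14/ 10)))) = 1694/ 1275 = 1.33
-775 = -775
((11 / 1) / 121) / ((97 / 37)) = 37 / 1067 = 0.03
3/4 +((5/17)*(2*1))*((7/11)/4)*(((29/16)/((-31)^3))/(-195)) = 5214378515/6952504416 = 0.75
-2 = -2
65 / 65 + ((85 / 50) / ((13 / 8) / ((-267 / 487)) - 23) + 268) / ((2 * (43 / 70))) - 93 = 300682524 / 2384737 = 126.09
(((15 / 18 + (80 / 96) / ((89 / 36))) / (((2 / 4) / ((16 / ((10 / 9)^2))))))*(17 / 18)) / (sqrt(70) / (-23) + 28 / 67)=43879975*sqrt(70) / 1490839 + 60253100 / 212977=529.16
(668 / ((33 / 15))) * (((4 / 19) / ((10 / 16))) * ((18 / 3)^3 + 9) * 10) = 48096000 / 209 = 230124.40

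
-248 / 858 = -124 / 429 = -0.29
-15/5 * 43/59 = -129/59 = -2.19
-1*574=-574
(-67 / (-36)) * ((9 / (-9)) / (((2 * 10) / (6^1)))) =-67 / 120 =-0.56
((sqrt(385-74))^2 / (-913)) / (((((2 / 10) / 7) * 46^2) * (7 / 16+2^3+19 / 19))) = -43540 / 72929527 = -0.00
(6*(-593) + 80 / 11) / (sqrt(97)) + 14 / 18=7 / 9- 39058*sqrt(97) / 1067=-359.74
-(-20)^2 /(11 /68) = -2472.73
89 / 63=1.41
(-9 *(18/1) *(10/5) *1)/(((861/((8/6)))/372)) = -53568/287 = -186.65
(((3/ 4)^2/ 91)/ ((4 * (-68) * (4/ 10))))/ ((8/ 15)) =-675/ 6336512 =-0.00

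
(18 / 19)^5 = 1889568 / 2476099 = 0.76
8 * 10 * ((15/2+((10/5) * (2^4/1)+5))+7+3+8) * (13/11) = 65000/11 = 5909.09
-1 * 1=-1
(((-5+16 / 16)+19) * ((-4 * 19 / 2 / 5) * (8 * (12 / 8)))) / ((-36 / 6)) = 228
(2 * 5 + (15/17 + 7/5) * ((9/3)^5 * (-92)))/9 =-4336214/765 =-5668.25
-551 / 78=-7.06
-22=-22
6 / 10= 3 / 5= 0.60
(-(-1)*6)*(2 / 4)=3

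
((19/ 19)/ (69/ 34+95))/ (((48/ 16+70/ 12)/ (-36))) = -7344/ 174847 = -0.04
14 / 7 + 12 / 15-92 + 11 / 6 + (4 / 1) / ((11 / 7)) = -27991 / 330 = -84.82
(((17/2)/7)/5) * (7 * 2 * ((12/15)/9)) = 68/225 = 0.30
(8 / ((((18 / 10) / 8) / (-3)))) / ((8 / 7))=-280 / 3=-93.33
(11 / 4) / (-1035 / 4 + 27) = -11 / 927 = -0.01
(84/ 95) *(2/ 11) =168/ 1045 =0.16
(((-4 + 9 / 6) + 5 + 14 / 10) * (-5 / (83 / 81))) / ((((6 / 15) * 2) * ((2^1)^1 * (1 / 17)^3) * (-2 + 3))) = -77600835 / 1328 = -58434.36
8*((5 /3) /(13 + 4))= 40 /51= 0.78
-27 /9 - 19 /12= -55 /12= -4.58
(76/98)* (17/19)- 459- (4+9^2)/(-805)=-516392/1127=-458.20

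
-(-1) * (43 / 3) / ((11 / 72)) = 1032 / 11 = 93.82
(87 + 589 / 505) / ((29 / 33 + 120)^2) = 48486636 / 8035621105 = 0.01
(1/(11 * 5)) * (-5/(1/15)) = -15/11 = -1.36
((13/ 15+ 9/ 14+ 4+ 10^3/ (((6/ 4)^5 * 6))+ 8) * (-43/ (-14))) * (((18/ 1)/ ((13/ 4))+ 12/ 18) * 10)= 9414261373/ 1393119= 6757.69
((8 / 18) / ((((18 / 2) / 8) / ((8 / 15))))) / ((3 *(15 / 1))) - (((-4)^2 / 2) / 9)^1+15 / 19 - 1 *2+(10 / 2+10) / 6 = 842003 / 2077650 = 0.41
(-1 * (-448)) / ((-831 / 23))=-12.40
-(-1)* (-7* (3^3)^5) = -100442349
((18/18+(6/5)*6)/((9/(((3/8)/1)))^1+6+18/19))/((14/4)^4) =3116/1764735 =0.00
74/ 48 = 37/ 24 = 1.54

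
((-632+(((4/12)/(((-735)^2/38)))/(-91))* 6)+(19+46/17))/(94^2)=-510039929417/7384493270700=-0.07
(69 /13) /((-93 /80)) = -1840 /403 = -4.57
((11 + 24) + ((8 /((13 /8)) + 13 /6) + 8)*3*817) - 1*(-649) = 979393 /26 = 37668.96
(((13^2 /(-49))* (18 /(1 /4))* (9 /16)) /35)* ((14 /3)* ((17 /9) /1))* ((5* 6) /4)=-263.85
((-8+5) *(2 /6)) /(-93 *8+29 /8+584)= 0.01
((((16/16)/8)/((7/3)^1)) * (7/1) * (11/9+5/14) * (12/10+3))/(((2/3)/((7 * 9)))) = 37611/160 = 235.07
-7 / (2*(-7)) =1 / 2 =0.50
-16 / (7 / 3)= -48 / 7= -6.86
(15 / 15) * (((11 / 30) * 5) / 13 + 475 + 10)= 37841 / 78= 485.14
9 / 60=3 / 20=0.15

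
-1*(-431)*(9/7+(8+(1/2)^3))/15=227137/840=270.40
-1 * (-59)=59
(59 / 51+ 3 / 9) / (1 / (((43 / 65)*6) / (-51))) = -6536 / 56355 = -0.12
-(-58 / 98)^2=-841 / 2401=-0.35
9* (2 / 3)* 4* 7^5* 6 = 2420208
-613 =-613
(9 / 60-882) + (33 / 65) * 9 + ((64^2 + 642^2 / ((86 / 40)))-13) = 2179092741 / 11180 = 194909.91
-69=-69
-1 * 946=-946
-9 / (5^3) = -9 / 125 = -0.07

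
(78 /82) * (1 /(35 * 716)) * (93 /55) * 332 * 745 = 44855109 /2825515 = 15.88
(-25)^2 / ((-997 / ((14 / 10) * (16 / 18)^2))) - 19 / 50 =-4334383 / 4037850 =-1.07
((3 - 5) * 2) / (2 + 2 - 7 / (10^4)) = -40000 / 39993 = -1.00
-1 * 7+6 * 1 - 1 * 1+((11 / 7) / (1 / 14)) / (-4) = -15 / 2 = -7.50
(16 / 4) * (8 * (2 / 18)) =32 / 9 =3.56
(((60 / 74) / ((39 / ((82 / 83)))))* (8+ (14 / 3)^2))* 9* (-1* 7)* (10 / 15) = -3076640 / 119769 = -25.69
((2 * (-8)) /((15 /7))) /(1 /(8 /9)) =-896 /135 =-6.64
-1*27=-27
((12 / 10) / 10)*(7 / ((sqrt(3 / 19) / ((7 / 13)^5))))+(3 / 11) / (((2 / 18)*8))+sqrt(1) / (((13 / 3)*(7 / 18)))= 117649*sqrt(57) / 9282325+7209 / 8008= 1.00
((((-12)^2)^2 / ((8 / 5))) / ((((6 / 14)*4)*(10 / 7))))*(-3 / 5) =-15876 / 5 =-3175.20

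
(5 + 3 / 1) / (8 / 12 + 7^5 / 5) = 120 / 50431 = 0.00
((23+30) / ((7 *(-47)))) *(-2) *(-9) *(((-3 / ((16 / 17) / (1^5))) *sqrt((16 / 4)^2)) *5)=121635 / 658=184.86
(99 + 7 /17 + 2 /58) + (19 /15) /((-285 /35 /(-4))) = 2220019 /22185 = 100.07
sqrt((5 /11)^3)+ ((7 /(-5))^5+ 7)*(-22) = -111496 /3125+ 5*sqrt(55) /121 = -35.37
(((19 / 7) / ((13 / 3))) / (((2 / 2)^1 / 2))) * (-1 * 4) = -5.01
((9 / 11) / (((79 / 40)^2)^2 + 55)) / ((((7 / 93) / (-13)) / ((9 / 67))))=-250698240000 / 927330667879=-0.27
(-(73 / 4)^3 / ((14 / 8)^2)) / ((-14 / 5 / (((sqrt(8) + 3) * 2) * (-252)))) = -52517295 / 49-35011530 * sqrt(2) / 49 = -2082266.85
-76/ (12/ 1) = -19/ 3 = -6.33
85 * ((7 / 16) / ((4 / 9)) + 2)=16235 / 64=253.67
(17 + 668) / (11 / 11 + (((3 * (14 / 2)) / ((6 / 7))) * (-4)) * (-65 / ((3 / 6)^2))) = 685 / 25481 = 0.03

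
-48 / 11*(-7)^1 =336 / 11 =30.55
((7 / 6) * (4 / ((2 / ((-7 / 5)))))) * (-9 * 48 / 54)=392 / 15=26.13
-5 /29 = -0.17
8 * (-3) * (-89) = 2136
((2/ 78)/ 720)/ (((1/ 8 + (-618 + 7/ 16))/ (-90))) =2/ 385281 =0.00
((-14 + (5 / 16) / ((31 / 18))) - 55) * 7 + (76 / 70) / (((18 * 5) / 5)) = -37628023 / 78120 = -481.67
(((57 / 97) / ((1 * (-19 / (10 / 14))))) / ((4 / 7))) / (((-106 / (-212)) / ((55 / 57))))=-275 / 3686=-0.07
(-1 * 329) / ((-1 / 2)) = 658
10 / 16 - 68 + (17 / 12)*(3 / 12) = -3217 / 48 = -67.02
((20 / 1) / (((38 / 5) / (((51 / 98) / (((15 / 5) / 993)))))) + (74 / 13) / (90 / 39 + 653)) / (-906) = -513614267 / 1026522462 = -0.50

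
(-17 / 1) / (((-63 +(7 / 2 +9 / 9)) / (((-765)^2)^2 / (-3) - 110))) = -3881534077490 / 117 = -33175504935.81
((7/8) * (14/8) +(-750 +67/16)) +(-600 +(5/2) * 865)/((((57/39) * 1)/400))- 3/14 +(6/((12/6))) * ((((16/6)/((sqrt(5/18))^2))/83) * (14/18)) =753985518877/1766240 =426887.35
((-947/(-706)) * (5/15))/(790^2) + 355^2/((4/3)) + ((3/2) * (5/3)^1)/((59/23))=7371478402678123/77988784200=94519.72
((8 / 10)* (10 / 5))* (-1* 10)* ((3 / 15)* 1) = -16 / 5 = -3.20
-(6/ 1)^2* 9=-324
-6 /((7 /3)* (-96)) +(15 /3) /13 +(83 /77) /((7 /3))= 97915 /112112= 0.87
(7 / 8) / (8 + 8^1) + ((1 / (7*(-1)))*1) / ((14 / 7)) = -15 / 896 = -0.02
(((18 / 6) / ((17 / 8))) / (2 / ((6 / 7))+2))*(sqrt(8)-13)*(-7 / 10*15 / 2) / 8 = 189 / 68-189*sqrt(2) / 442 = 2.17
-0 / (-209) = 0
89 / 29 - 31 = -810 / 29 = -27.93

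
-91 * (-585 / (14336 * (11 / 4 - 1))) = 7605 / 3584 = 2.12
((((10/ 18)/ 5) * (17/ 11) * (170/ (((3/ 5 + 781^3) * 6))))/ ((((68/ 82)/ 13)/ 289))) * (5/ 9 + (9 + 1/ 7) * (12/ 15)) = 32457906455/ 89135376028776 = 0.00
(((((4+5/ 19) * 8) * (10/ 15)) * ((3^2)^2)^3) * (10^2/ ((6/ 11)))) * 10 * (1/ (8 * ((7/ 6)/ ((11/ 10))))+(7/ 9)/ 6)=729172481400/ 133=5482499860.15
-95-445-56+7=-589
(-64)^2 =4096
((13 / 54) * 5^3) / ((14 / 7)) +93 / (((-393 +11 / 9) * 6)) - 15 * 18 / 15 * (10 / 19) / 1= 10008389 / 1808838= 5.53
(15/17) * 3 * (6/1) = 270/17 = 15.88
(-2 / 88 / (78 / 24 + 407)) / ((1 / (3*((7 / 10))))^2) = -147 / 601700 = -0.00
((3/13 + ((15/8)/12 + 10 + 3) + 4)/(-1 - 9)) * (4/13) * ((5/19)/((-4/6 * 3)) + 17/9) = -1449011/1541280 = -0.94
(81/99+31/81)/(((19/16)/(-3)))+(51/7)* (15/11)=272605/39501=6.90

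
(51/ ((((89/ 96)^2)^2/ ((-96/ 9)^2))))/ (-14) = -246423748608/ 439195687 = -561.08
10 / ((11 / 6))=60 / 11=5.45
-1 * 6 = -6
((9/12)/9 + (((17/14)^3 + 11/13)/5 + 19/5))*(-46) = -54281219/267540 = -202.89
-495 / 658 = -0.75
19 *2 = 38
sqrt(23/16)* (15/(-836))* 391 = -5865* sqrt(23)/3344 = -8.41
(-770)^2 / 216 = 148225 / 54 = 2744.91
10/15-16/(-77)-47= -10655/231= -46.13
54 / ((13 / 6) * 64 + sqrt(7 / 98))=943488 / 2422775 - 486 * sqrt(14) / 2422775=0.39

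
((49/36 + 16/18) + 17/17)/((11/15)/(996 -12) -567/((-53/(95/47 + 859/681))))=2086536330/22546778119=0.09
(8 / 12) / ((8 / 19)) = 1.58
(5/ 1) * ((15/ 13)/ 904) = 75/ 11752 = 0.01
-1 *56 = -56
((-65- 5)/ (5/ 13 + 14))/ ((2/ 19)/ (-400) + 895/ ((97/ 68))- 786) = 335426000/ 10930467339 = 0.03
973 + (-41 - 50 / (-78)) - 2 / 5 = 181787 / 195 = 932.24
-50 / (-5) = 10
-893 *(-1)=893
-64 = -64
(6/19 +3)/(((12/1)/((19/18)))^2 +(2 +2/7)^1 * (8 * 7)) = 1197/92864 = 0.01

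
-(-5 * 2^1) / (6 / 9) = 15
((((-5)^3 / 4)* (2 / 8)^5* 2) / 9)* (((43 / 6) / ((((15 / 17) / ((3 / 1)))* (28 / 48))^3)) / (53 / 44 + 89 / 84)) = -6971547 / 1640128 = -4.25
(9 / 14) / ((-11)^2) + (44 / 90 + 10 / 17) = 1402741 / 1295910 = 1.08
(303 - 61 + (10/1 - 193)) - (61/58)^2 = 194755/3364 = 57.89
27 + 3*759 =2304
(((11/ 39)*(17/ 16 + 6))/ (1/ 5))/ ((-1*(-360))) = 1243/ 44928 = 0.03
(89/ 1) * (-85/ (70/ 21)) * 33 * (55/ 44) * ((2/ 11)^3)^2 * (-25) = 13617000/ 161051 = 84.55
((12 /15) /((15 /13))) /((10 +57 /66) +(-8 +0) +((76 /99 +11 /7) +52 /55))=24024 /213035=0.11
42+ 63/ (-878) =36813/ 878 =41.93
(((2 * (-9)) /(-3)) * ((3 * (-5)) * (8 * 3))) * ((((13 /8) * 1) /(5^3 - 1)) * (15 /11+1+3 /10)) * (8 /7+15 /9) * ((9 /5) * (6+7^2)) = -18203211 /868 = -20971.44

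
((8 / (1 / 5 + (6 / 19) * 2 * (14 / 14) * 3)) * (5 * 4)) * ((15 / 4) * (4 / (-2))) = -114000 / 199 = -572.86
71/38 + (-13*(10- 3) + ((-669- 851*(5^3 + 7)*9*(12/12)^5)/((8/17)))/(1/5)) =-1633839603/152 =-10748944.76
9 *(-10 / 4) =-45 / 2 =-22.50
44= 44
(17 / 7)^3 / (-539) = -4913 / 184877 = -0.03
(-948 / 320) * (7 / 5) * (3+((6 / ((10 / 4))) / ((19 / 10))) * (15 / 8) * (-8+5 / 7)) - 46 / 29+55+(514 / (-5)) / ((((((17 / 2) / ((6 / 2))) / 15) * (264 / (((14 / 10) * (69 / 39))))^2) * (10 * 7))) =86225002227919 / 766183132000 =112.54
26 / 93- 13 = -12.72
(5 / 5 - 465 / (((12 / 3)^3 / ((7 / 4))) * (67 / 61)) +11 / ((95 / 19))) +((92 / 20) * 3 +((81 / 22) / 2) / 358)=183347765 / 33772288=5.43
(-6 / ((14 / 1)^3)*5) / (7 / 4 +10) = -15 / 16121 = -0.00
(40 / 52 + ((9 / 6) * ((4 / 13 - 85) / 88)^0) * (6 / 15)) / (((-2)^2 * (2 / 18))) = 801 / 260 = 3.08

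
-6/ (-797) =0.01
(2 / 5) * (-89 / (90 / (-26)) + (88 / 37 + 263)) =116.44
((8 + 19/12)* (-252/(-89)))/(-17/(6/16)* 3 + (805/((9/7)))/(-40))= -173880/971791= -0.18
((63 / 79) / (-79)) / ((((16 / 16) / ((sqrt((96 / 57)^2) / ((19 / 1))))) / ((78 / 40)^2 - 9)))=261954 / 56325025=0.00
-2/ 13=-0.15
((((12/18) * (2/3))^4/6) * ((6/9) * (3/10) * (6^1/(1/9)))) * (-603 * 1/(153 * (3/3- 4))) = 17152/185895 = 0.09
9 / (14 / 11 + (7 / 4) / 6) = 2376 / 413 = 5.75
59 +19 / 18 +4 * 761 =55873 / 18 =3104.06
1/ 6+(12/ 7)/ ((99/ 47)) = 151/ 154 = 0.98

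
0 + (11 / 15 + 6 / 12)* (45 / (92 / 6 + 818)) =333 / 5000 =0.07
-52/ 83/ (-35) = 52/ 2905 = 0.02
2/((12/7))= 7/6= 1.17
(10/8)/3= 5/12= 0.42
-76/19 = -4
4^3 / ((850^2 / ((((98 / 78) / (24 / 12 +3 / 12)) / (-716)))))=-784 / 11348488125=-0.00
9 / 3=3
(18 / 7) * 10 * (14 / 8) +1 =46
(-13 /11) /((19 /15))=-195 /209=-0.93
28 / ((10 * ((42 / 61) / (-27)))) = -549 / 5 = -109.80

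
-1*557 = -557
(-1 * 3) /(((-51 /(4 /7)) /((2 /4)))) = 2 /119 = 0.02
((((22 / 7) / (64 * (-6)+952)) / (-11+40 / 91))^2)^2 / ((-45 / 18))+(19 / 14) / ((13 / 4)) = 527096965699783026461029 / 1262258523123255742215040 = 0.42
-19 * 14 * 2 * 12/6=-1064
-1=-1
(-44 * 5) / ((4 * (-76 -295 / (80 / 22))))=440 / 1257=0.35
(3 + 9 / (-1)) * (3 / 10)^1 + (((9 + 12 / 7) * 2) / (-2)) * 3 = -1188 / 35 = -33.94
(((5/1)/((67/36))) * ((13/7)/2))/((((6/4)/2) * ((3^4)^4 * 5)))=104/6729637383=0.00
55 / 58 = 0.95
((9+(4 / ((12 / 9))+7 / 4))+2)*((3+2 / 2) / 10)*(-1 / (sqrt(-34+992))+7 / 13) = 441 / 130 - 63*sqrt(958) / 9580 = 3.19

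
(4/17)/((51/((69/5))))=0.06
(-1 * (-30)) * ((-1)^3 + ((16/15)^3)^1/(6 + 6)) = -18202/675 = -26.97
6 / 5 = 1.20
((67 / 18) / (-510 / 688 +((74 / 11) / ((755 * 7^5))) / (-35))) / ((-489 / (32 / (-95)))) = -360313973317760 / 104170090156697889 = -0.00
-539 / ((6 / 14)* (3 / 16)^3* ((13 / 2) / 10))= -309084160 / 1053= -293527.22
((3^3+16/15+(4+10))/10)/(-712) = -631/106800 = -0.01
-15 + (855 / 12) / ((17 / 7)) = 975 / 68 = 14.34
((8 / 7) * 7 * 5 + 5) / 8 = 45 / 8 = 5.62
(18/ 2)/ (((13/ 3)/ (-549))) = -14823/ 13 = -1140.23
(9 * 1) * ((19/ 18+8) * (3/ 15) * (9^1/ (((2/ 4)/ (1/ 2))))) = 146.70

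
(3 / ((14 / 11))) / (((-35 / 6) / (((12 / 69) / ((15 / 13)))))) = -1716 / 28175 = -0.06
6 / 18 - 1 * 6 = -17 / 3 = -5.67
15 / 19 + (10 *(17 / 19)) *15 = 135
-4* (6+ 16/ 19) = -520/ 19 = -27.37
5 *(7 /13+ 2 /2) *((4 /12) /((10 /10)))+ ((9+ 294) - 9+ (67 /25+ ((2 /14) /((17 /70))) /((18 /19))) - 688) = -19300012 /49725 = -388.13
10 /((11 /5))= 50 /11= 4.55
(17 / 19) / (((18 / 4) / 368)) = 12512 / 171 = 73.17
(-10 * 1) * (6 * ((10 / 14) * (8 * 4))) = -9600 / 7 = -1371.43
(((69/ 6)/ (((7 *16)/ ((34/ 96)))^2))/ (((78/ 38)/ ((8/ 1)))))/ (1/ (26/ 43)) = 126293/ 466034688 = 0.00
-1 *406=-406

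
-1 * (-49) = 49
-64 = -64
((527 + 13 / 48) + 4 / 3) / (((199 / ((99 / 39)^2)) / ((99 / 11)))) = 82893591 / 538096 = 154.05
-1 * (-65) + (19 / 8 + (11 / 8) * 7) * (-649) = -7723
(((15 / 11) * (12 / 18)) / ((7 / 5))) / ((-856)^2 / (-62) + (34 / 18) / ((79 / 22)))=-551025 / 10028328079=-0.00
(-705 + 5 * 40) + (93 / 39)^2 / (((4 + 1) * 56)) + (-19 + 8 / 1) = -24416159 / 47320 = -515.98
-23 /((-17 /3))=4.06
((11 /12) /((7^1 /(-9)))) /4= -0.29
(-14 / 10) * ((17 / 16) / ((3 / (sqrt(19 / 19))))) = -119 / 240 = -0.50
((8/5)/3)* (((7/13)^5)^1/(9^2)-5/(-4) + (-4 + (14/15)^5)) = -4604130864794/4229259328125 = -1.09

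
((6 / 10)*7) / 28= 3 / 20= 0.15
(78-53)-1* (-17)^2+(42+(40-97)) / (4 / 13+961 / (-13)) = -84151 / 319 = -263.80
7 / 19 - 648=-12305 / 19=-647.63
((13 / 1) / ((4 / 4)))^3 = 2197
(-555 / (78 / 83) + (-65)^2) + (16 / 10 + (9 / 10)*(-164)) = 90699 / 26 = 3488.42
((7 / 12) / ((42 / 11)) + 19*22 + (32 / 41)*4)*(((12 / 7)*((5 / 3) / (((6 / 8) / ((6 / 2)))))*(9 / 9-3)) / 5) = -4974412 / 2583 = -1925.83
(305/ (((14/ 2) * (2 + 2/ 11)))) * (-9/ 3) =-3355/ 56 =-59.91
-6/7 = -0.86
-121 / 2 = -60.50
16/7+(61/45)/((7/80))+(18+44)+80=1438/9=159.78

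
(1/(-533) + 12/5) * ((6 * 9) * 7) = 2415798/2665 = 906.49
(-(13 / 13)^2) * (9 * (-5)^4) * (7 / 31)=-39375 / 31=-1270.16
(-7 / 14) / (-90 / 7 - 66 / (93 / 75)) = 217 / 28680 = 0.01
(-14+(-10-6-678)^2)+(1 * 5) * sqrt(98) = 35 * sqrt(2)+481622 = 481671.50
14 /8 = 7 /4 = 1.75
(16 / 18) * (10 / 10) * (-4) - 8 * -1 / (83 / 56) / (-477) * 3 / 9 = -422752 / 118773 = -3.56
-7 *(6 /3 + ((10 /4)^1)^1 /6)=-203 /12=-16.92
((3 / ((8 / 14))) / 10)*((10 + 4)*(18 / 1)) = 1323 / 10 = 132.30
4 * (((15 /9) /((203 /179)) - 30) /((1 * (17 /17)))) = -69500 /609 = -114.12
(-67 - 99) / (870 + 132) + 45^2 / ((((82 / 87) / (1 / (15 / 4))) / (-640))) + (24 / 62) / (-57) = -4436252076931 / 12098649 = -366673.34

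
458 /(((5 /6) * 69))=916 /115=7.97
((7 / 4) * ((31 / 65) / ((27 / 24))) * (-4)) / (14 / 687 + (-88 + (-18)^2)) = -198772 / 15809235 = -0.01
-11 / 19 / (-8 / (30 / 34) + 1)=15 / 209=0.07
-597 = -597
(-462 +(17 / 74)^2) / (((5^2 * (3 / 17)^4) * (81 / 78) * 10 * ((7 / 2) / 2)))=-2746596353579 / 2619752625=-1048.42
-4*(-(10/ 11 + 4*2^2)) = 744/ 11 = 67.64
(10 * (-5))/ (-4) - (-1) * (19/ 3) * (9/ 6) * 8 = 177/ 2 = 88.50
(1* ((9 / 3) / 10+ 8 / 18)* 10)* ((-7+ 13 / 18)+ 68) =74437 / 162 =459.49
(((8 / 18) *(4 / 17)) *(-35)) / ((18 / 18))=-560 / 153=-3.66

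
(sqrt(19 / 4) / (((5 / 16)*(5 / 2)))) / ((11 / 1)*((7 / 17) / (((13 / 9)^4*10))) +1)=15537184*sqrt(19) / 26802835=2.53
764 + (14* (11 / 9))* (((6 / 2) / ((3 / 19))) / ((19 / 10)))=8416 / 9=935.11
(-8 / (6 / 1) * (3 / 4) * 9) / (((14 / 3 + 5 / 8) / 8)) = -1728 / 127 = -13.61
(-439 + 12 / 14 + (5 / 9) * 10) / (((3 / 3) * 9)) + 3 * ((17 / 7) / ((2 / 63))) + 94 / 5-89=630701 / 5670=111.23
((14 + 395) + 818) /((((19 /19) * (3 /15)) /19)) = 116565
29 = 29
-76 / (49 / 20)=-1520 / 49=-31.02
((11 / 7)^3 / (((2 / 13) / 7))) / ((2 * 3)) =17303 / 588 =29.43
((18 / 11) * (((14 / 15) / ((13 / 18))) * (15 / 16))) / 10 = 567 / 2860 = 0.20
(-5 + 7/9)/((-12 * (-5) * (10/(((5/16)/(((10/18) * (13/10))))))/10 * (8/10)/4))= -95/624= -0.15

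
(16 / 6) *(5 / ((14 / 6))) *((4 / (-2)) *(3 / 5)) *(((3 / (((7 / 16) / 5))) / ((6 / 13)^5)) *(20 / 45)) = -59406880 / 11907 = -4989.24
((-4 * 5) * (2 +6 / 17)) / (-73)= 800 / 1241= 0.64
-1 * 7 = -7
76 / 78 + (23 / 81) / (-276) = 12299 / 12636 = 0.97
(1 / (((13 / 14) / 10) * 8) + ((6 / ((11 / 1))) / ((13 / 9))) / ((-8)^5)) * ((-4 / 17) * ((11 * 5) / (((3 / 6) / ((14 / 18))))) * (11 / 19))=-1214248805 / 77395968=-15.69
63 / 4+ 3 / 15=319 / 20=15.95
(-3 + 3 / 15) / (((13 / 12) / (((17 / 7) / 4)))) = -102 / 65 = -1.57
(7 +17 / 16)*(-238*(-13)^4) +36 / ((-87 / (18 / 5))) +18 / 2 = -54804981.36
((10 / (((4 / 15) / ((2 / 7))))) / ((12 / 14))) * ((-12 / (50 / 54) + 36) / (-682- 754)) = -72 / 359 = -0.20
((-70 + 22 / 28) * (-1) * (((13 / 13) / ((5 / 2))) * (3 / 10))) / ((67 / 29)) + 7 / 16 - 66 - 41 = -19316701 / 187600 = -102.97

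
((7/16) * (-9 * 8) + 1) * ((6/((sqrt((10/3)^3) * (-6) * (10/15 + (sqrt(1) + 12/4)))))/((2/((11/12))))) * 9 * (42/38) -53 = -53 + 54351 * sqrt(30)/60800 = -48.10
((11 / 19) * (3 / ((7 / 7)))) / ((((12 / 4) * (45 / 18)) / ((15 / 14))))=33 / 133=0.25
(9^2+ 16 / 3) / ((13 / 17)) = 4403 / 39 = 112.90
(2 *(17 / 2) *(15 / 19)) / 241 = 255 / 4579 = 0.06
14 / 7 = 2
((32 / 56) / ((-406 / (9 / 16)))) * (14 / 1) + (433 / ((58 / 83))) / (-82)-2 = -159263 / 16646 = -9.57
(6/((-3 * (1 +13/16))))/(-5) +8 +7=2207/145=15.22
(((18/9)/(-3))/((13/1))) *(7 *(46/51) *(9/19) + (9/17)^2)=-11974/71383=-0.17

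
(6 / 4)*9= 27 / 2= 13.50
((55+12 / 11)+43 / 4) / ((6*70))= 2941 / 18480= 0.16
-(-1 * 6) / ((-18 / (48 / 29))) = -16 / 29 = -0.55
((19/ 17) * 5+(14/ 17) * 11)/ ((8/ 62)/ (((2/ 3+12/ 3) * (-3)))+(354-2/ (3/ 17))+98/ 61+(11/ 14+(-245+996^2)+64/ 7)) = 2825154/ 191363091395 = 0.00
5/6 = 0.83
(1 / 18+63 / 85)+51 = 79249 / 1530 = 51.80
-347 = -347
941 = 941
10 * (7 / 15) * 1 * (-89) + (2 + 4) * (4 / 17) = -413.92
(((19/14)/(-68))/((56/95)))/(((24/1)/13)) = -23465/1279488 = -0.02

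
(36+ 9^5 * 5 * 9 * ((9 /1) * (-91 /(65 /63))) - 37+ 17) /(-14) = 2109289313 /14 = 150663522.36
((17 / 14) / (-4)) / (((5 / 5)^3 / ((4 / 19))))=-17 / 266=-0.06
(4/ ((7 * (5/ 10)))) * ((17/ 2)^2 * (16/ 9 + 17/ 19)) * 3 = 264146/ 399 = 662.02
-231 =-231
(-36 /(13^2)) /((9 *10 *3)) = -2 /2535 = -0.00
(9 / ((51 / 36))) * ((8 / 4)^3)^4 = 442368 / 17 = 26021.65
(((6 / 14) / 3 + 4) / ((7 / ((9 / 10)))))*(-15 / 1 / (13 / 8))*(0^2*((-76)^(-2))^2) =0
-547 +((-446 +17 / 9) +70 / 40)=-35617 / 36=-989.36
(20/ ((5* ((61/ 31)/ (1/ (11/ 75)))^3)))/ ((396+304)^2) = 20108925/ 59213895356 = 0.00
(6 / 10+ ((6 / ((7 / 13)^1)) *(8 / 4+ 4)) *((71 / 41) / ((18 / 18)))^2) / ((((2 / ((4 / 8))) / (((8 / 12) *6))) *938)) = 11831241 / 55187230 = 0.21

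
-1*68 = -68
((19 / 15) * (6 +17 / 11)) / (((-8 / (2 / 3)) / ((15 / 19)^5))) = -1400625 / 5734124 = -0.24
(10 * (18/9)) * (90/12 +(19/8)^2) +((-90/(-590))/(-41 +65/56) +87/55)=30625281023/115833520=264.39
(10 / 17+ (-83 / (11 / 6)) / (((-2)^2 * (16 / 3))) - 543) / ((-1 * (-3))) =-3258491 / 17952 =-181.51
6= 6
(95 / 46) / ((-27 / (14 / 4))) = -665 / 2484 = -0.27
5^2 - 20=5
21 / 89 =0.24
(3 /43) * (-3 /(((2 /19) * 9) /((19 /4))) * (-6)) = 6.30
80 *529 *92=3893440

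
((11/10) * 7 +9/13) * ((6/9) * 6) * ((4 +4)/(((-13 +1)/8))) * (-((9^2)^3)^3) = 1746701302496277770784/65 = 26872327730711965704.37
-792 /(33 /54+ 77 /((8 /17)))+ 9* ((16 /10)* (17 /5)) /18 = -452 /215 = -2.10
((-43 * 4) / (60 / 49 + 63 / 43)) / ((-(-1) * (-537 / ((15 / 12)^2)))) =2265025 / 12172716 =0.19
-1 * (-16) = 16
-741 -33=-774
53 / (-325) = -53 / 325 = -0.16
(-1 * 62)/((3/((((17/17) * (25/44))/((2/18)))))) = -2325/22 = -105.68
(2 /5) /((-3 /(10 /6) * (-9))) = 2 /81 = 0.02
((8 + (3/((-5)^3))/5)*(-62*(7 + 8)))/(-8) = 929.44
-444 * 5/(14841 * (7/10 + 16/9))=-22200/367727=-0.06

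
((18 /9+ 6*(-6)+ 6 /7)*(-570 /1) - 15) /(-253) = -5745 /77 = -74.61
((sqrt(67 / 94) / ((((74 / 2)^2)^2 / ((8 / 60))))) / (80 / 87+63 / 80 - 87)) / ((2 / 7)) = -1624*sqrt(6298) / 52291027908313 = -0.00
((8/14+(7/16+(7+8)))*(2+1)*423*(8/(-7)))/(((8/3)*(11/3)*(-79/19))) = 35370837/61936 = 571.09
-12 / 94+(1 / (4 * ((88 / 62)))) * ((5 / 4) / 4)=-9611 / 132352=-0.07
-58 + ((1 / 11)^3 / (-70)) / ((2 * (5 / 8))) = -13509652 / 232925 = -58.00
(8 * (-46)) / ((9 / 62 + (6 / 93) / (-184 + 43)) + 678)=-3217056 / 5928341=-0.54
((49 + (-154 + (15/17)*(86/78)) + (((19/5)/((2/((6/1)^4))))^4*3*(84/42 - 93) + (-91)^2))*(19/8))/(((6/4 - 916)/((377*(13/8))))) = 9930344134849972519317619/621860000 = 15968777755202091.34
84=84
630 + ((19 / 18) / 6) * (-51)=22357 / 36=621.03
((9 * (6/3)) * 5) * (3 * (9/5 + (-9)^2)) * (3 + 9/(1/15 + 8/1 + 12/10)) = 12340512/139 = 88780.66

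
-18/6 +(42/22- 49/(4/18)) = -4875/22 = -221.59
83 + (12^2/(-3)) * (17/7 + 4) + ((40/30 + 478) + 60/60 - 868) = -12878/21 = -613.24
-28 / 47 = -0.60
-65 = -65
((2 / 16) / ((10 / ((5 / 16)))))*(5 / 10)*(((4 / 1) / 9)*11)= 11 / 1152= 0.01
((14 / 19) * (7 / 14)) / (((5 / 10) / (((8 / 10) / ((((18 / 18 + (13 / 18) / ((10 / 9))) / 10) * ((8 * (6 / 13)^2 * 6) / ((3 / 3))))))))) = 5915 / 16929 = 0.35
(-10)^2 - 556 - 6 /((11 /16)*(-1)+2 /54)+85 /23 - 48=-3173851 /6463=-491.08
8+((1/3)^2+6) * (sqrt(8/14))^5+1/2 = 1760 * sqrt(7)/3087+17/2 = 10.01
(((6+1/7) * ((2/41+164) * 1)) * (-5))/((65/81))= -23426658/3731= -6278.92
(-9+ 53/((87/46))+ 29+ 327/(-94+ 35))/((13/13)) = 42.48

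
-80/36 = -20/9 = -2.22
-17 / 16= -1.06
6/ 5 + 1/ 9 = 59/ 45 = 1.31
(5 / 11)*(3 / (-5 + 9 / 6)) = -30 / 77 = -0.39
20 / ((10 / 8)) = 16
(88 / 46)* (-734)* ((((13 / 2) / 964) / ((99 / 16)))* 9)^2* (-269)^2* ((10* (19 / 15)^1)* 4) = -21829857217792 / 44083479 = -495193.61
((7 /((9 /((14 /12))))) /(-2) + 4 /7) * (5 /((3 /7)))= 445 /324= 1.37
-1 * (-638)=638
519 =519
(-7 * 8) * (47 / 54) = -1316 / 27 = -48.74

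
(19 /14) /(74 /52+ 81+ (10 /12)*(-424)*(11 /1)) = -741 /2077117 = -0.00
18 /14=9 /7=1.29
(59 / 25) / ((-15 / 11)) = -649 / 375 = -1.73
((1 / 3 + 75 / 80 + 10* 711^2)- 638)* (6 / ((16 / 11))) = 2668814687 / 128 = 20850114.74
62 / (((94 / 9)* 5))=279 / 235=1.19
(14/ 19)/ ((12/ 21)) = 49/ 38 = 1.29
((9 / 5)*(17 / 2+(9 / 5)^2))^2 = 27910089 / 62500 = 446.56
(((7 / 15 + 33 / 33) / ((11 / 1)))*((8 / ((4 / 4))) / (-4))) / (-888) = 1 / 3330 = 0.00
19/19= 1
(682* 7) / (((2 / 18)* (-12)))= -7161 / 2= -3580.50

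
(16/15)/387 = 16/5805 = 0.00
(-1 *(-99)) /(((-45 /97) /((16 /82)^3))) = -1.59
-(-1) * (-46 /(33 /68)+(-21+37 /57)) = -24064 /209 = -115.14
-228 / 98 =-114 / 49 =-2.33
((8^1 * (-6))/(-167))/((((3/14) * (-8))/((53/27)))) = -1484/4509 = -0.33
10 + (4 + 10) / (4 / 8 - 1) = -18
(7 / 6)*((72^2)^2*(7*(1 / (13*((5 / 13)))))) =219469824 / 5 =43893964.80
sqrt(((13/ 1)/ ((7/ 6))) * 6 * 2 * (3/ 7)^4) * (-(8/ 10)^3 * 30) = -20736 * sqrt(182)/ 8575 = -32.62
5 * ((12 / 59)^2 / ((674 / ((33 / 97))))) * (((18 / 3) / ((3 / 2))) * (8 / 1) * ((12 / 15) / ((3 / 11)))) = 1115136 / 113790409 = 0.01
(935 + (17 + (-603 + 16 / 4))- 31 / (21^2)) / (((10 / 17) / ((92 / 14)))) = 60856022 / 15435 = 3942.73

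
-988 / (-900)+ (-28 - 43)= -69.90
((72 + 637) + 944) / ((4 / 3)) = 1239.75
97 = 97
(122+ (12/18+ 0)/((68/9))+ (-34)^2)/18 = 14485/204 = 71.00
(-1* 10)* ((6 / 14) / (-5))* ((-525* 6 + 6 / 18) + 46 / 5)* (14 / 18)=-94214 / 45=-2093.64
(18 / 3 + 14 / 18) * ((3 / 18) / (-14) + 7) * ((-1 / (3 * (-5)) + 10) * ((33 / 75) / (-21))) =-59475427 / 5953500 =-9.99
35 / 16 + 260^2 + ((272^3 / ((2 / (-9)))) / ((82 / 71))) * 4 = -205699830117 / 656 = -313566814.20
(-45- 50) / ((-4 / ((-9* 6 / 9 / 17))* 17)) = -285 / 578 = -0.49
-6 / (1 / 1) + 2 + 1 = -3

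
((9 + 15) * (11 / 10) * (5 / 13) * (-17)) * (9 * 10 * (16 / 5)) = -646272 / 13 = -49713.23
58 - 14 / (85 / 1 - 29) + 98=623 / 4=155.75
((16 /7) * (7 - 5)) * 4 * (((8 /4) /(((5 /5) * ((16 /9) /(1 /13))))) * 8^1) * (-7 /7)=-1152 /91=-12.66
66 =66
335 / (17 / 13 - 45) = -4355 / 568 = -7.67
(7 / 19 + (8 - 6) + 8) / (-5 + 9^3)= 197 / 13756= 0.01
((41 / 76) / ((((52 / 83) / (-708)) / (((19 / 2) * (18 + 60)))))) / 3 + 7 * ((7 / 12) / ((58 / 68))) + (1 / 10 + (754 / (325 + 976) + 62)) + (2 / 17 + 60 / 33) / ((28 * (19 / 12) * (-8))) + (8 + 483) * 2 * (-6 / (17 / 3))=-125481962159227 / 827962905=-151555.05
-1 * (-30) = 30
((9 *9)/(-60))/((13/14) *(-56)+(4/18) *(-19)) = 243/10120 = 0.02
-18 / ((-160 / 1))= 9 / 80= 0.11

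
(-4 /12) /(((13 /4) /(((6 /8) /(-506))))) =1 /6578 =0.00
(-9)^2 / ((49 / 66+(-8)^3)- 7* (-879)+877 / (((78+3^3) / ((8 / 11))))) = 62370 / 4348819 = 0.01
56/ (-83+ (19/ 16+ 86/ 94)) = -42112/ 60835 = -0.69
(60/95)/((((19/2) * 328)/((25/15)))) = 5/14801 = 0.00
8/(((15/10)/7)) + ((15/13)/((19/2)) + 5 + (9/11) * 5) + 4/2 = 395696/8151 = 48.55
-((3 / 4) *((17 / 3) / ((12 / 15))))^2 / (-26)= 7225 / 6656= 1.09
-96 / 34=-2.82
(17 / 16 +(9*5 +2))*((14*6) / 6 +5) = 14611 / 16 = 913.19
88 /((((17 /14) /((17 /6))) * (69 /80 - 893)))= -49280 /214113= -0.23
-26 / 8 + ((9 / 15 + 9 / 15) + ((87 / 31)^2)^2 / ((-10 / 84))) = -9662544209 / 18470420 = -523.14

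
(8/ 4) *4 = 8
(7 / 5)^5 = 16807 / 3125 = 5.38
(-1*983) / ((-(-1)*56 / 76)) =-18677 / 14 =-1334.07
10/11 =0.91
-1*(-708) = 708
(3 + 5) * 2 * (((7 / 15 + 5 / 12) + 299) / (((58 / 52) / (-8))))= -14970176 / 435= -34414.20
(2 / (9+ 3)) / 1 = 1 / 6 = 0.17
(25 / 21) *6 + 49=393 / 7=56.14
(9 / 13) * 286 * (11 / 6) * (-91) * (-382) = 12618606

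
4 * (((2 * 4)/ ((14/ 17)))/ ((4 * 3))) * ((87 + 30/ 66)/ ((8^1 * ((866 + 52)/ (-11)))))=-481/ 1134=-0.42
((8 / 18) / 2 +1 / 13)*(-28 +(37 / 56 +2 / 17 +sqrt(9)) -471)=-2357255 / 15912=-148.14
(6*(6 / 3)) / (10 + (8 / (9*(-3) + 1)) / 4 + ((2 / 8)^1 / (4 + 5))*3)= 1872 / 1561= 1.20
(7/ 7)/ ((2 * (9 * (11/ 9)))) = 1/ 22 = 0.05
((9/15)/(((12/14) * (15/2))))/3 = 7/225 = 0.03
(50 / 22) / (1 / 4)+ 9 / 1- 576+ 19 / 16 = -97983 / 176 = -556.72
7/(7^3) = 0.02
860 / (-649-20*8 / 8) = -860 / 669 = -1.29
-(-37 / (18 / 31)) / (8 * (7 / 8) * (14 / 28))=18.21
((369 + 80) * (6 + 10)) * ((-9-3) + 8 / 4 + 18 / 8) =-55676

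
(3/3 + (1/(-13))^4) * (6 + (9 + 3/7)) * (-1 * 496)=-1530009216/199927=-7652.84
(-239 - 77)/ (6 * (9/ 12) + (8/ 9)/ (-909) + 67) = -5170392/ 1169867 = -4.42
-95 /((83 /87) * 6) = -2755 /166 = -16.60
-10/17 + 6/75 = -216/425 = -0.51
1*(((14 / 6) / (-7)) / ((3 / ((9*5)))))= -5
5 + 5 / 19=100 / 19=5.26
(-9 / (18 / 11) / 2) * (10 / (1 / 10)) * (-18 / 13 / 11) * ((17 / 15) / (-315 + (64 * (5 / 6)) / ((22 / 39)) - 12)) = -5610 / 33241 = -0.17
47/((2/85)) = 1997.50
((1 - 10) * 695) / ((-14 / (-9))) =-56295 / 14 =-4021.07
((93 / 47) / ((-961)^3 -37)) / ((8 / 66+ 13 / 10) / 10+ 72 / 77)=-1074150 / 518968242852359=-0.00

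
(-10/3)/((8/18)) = -15/2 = -7.50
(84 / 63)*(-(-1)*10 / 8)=5 / 3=1.67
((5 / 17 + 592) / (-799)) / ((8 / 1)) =-0.09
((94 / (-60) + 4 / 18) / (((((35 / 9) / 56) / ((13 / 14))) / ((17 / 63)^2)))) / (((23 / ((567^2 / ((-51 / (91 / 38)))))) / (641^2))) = 3856566456171 / 10925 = 353003794.62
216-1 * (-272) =488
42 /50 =21 /25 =0.84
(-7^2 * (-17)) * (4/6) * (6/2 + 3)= 3332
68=68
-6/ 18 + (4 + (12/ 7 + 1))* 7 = 140/ 3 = 46.67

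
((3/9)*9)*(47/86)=141/86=1.64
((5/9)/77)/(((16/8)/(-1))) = -5/1386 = -0.00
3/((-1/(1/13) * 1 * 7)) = -3/91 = -0.03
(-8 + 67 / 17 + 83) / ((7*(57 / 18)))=8052 / 2261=3.56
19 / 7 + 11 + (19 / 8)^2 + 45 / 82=19.90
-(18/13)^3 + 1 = -3635/2197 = -1.65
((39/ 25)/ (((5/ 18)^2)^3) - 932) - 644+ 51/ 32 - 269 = 19404677427/ 12500000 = 1552.37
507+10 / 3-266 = 733 / 3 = 244.33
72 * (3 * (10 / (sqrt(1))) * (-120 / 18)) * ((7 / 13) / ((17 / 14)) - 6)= 80014.48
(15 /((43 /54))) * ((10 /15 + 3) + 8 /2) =6210 /43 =144.42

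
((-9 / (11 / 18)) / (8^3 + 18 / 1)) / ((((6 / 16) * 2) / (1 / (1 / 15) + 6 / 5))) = -8748 / 14575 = -0.60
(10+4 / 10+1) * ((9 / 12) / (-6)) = -57 / 40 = -1.42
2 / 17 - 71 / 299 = -609 / 5083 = -0.12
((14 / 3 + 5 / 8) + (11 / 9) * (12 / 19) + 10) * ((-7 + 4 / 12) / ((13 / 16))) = -293000 / 2223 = -131.80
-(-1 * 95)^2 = -9025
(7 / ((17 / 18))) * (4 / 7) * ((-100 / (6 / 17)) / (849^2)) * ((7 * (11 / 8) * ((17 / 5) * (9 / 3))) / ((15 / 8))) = -20944 / 240267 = -0.09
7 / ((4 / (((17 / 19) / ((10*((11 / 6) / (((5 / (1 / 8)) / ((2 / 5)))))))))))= 1785 / 209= 8.54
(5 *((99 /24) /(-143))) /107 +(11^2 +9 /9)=1357601 /11128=122.00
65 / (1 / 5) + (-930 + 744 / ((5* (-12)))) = -3087 / 5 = -617.40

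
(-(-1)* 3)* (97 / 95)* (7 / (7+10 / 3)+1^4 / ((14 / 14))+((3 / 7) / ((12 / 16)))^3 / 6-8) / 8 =-4866781 / 2020270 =-2.41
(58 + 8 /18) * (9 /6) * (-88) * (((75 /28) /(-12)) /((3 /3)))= 72325 /42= 1722.02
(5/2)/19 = 5/38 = 0.13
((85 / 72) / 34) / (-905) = -1 / 26064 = -0.00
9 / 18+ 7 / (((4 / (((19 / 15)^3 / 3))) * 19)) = 22777 / 40500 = 0.56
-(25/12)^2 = -4.34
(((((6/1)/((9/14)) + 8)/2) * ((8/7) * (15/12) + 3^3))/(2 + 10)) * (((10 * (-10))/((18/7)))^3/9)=-7922687500/59049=-134171.41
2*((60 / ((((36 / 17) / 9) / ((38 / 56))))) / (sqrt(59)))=45.05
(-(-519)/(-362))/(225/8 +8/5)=-10380/215209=-0.05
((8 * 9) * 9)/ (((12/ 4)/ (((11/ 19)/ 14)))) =1188/ 133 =8.93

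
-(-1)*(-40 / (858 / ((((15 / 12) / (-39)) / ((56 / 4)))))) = 25 / 234234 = 0.00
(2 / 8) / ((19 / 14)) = 7 / 38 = 0.18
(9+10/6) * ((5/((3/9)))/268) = 40/67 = 0.60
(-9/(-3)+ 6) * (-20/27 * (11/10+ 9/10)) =-40/3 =-13.33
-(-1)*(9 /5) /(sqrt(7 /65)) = 9*sqrt(455) /35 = 5.49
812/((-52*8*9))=-203/936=-0.22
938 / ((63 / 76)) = 10184 / 9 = 1131.56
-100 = -100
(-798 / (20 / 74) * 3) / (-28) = 6327 / 20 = 316.35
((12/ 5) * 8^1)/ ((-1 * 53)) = -96/ 265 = -0.36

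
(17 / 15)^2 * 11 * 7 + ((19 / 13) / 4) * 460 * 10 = 5205539 / 2925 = 1779.67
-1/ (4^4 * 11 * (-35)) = 1/ 98560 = 0.00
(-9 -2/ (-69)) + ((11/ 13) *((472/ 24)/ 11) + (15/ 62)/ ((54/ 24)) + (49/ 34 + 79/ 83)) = -389036129/ 78471354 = -4.96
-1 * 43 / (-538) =43 / 538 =0.08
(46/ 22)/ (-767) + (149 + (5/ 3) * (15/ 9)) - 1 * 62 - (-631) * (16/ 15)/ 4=97969409/ 379665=258.04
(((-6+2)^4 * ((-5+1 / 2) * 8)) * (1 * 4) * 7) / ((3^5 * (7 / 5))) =-758.52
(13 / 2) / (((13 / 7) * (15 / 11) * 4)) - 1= -43 / 120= -0.36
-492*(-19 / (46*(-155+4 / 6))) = -14022 / 10649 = -1.32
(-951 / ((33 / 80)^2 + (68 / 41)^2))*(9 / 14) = -46040572800 / 219969463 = -209.30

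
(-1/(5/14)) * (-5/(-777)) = -2/111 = -0.02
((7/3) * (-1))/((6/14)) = -49/9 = -5.44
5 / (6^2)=5 / 36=0.14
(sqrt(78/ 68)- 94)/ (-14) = 47/ 7- sqrt(1326)/ 476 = 6.64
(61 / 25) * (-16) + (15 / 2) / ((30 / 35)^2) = -17299 / 600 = -28.83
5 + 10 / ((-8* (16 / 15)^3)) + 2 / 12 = 4.14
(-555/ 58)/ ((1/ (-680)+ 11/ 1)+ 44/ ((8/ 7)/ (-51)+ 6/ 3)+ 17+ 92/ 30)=-199833300/ 1113392041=-0.18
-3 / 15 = -1 / 5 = -0.20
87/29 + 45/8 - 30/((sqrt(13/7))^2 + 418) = 201111/23512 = 8.55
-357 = -357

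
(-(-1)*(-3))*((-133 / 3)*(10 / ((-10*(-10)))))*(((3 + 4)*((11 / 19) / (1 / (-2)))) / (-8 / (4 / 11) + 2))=539 / 100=5.39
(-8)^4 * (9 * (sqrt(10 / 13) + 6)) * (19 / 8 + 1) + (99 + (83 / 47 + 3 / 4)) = 855717.57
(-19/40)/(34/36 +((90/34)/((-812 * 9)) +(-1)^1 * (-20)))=-0.02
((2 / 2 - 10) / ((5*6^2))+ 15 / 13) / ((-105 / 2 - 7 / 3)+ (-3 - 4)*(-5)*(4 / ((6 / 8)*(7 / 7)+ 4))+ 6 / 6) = -16359 / 361010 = -0.05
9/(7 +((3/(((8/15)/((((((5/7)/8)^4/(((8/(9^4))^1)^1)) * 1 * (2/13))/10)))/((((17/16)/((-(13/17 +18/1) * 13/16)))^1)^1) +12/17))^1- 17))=-305365421738556/339305578768465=-0.90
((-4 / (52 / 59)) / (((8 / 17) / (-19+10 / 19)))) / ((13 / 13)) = 27081 / 152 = 178.16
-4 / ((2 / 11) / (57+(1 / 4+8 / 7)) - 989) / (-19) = -71940 / 337955071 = -0.00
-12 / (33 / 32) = -128 / 11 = -11.64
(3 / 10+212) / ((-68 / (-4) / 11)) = 23353 / 170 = 137.37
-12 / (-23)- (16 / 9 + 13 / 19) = -7631 / 3933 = -1.94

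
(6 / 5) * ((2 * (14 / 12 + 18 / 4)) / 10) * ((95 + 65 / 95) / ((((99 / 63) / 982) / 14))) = 5948539632 / 5225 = 1138476.48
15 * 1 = 15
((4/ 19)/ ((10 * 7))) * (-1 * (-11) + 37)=96/ 665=0.14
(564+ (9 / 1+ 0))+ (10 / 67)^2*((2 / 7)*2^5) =18011779 / 31423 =573.20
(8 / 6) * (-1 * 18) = -24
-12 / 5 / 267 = -4 / 445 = -0.01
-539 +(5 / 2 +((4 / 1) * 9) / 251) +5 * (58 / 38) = -5042979 / 9538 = -528.72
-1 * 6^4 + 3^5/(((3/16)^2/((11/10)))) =31536/5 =6307.20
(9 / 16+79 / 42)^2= 674041 / 112896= 5.97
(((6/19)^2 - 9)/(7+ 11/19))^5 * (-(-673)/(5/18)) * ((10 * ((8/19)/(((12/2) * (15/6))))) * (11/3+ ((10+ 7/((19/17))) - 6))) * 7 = -10845377956069669719/73225972858880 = -148108.35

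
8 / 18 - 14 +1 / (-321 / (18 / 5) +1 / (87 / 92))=-1871948 / 137979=-13.57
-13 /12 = -1.08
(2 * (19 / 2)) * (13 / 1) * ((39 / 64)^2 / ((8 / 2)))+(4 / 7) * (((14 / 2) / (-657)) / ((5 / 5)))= 246760823 / 10764288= 22.92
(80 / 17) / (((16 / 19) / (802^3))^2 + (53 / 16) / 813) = 312394909595680736433408 / 270475681835897647241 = 1154.98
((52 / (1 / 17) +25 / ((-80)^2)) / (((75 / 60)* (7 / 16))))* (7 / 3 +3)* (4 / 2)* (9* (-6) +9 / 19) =-122747832 / 133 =-922916.03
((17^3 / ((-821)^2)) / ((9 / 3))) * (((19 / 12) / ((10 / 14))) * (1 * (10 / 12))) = 653429 / 145592856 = 0.00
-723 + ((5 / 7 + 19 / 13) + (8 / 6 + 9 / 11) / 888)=-1922189419 / 2666664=-720.82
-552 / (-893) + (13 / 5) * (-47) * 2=-1088486 / 4465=-243.78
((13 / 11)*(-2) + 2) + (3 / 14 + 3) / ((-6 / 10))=-881 / 154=-5.72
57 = 57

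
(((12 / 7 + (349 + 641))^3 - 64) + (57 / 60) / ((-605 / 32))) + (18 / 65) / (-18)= 13155959588372917 / 13488475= 975348183.42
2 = 2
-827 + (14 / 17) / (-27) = -379607 / 459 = -827.03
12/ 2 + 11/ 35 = 221/ 35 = 6.31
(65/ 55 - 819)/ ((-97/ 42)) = 377832/ 1067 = 354.11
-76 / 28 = -19 / 7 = -2.71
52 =52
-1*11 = -11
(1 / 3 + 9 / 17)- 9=-415 / 51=-8.14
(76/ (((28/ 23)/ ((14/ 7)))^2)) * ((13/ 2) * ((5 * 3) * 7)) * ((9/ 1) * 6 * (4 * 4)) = 846696240/ 7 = 120956605.71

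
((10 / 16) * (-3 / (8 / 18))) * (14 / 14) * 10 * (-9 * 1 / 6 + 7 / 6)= 225 / 16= 14.06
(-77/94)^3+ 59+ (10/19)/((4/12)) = 947328057/15781096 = 60.03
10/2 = 5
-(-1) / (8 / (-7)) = -7 / 8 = -0.88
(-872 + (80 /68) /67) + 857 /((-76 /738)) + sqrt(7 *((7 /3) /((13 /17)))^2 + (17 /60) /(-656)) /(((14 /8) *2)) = -397930531 /43282 + sqrt(266610212305) /223860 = -9191.60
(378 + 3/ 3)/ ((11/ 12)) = 413.45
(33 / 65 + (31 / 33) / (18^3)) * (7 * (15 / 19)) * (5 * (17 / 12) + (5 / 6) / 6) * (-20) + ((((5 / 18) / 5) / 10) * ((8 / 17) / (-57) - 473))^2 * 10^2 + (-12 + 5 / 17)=8235740549033 / 30118113036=273.45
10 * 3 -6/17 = 504/17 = 29.65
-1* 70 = -70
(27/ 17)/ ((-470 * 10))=-27/ 79900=-0.00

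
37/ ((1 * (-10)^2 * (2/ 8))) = 37/ 25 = 1.48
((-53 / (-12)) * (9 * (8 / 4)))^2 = 25281 / 4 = 6320.25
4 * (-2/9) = -8/9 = -0.89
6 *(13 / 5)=78 / 5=15.60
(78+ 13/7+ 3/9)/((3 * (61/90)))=16840/427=39.44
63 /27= 7 /3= 2.33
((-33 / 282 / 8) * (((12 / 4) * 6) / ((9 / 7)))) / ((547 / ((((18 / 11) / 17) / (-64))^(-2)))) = -344654464 / 2082429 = -165.51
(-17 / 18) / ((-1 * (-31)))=-17 / 558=-0.03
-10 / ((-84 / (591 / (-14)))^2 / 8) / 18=-1.12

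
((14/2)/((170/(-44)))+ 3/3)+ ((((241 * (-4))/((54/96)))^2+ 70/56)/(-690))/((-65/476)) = 1925035673377/61758450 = 31170.40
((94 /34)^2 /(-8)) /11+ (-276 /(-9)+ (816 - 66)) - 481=22856741 /76296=299.58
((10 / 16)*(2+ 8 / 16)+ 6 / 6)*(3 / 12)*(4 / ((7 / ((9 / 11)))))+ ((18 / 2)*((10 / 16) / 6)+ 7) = 2537 / 308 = 8.24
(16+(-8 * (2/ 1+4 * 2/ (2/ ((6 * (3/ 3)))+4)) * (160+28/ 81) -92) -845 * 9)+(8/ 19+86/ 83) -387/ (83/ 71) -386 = -22136049872/ 1660581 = -13330.30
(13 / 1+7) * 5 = 100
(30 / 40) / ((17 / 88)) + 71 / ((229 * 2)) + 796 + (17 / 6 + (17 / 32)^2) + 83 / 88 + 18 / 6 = 106175314933 / 131552256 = 807.10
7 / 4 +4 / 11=93 / 44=2.11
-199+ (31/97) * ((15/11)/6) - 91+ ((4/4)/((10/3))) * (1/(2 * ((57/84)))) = -58732161/202730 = -289.71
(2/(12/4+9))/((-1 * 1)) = -1/6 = -0.17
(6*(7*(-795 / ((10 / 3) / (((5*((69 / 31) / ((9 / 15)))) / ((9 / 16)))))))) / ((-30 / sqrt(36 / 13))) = 2047920*sqrt(13) / 403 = 18322.28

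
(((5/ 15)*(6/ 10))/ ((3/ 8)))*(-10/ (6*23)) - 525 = -108683/ 207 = -525.04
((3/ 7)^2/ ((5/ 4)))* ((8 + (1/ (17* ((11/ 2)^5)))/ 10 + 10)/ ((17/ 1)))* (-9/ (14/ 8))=-319344827616/ 399112561925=-0.80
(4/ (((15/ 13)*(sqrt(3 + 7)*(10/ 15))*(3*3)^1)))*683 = 8879*sqrt(10)/ 225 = 124.79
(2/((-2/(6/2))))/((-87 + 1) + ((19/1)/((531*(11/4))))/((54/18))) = 52569/1506902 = 0.03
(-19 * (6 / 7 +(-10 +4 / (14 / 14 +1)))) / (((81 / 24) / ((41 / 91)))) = 18.12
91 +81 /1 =172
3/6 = 1/2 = 0.50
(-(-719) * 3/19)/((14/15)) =121.64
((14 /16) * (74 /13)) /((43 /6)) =0.69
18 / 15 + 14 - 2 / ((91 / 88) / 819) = -7844 / 5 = -1568.80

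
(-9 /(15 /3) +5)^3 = 4096 /125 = 32.77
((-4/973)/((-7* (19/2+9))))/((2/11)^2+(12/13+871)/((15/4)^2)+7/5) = 566280/1131599884457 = 0.00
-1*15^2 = -225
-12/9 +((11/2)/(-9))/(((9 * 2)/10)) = -271/162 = -1.67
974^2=948676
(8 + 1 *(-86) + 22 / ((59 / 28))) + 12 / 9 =-11722 / 177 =-66.23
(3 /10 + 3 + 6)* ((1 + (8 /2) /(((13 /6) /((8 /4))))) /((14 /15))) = 17019 /364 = 46.76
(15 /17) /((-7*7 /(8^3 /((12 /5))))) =-3200 /833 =-3.84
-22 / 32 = -11 / 16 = -0.69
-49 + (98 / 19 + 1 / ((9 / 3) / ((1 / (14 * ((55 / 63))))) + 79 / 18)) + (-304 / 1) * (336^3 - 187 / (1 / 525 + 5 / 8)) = -426321171598090357 / 36969953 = -11531558387.38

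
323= 323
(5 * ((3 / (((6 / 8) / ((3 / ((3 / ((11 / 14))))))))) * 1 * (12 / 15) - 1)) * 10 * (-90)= -47700 / 7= -6814.29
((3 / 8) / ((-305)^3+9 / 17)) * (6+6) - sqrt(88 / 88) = -964669385 / 964669232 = -1.00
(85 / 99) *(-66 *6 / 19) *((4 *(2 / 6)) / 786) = -680 / 22401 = -0.03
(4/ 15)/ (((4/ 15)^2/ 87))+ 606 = 3729/ 4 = 932.25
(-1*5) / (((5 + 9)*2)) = -5 / 28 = -0.18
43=43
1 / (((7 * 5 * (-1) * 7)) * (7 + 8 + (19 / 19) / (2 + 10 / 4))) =-9 / 33565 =-0.00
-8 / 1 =-8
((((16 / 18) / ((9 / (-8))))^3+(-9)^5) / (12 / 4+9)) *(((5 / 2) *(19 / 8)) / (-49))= 2981225566535 / 4999796928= 596.27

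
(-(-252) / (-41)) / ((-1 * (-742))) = -0.01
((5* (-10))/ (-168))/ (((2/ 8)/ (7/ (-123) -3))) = -9400/ 2583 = -3.64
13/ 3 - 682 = -2033/ 3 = -677.67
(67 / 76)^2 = 4489 / 5776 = 0.78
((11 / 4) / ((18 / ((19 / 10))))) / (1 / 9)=209 / 80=2.61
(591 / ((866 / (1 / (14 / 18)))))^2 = 28291761 / 36747844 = 0.77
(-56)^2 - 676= 2460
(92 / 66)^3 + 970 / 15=2421262 / 35937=67.38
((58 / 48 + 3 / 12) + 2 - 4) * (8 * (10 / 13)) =-10 / 3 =-3.33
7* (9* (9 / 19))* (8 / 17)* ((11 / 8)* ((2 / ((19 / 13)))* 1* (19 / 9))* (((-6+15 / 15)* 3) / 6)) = -45045 / 323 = -139.46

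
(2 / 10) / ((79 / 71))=71 / 395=0.18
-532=-532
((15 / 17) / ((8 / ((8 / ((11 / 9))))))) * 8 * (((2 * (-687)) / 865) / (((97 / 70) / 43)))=-893319840 / 3138047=-284.67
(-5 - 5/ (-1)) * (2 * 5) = 0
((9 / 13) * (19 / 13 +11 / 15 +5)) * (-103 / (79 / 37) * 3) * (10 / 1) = -96242994 / 13351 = -7208.67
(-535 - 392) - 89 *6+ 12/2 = -1455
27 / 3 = 9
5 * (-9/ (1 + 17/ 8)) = -72/ 5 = -14.40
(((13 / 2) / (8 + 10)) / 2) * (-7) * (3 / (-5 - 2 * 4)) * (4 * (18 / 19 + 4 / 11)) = 959 / 627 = 1.53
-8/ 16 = -1/ 2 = -0.50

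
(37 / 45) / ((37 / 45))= 1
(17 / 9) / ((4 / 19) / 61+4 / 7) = 137921 / 41976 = 3.29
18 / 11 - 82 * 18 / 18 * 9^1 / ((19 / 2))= -15894 / 209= -76.05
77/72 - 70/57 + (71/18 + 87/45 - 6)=-1921/6840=-0.28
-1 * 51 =-51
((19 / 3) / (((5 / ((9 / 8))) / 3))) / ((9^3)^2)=0.00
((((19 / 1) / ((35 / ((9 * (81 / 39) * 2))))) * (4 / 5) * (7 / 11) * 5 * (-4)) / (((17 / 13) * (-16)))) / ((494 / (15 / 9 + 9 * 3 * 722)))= 33129 / 85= 389.75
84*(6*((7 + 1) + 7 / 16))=8505 / 2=4252.50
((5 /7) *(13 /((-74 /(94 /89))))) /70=-611 /322714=-0.00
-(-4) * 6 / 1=24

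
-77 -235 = -312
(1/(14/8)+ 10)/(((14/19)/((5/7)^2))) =17575/2401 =7.32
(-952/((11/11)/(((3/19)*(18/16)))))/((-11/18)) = 57834/209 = 276.72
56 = 56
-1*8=-8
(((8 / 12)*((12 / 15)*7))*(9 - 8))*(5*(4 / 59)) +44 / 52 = 4859 / 2301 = 2.11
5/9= 0.56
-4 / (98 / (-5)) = 10 / 49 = 0.20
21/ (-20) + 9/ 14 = -57/ 140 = -0.41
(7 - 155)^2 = 21904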